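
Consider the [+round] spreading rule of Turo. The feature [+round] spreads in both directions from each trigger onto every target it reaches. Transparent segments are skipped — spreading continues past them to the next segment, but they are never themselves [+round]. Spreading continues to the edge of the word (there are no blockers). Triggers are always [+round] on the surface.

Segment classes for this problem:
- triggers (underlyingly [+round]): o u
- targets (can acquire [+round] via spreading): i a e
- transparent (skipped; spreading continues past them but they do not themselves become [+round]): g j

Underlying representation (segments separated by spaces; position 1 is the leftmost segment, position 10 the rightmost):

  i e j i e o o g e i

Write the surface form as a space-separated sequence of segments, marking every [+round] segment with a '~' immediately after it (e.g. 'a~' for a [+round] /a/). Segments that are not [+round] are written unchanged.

i~ e~ j i~ e~ o~ o~ g e~ i~

From /o/ at 6 rightward: 7 /o/ is itself a trigger — this domain ends here.
From /o/ at 6 leftward: 5 /e/ → [+round]; 4 /i/ → [+round]; 3 /j/ transparent; 2 /e/ → [+round]; 1 /i/ → [+round]; word edge.
From /o/ at 7 rightward: 8 /g/ transparent; 9 /e/ → [+round]; 10 /i/ → [+round]; word edge.
From /o/ at 7 leftward: 6 /o/ is itself a trigger — this domain ends here.
[+round] positions on the surface: 1 2 4 5 6 7 9 10.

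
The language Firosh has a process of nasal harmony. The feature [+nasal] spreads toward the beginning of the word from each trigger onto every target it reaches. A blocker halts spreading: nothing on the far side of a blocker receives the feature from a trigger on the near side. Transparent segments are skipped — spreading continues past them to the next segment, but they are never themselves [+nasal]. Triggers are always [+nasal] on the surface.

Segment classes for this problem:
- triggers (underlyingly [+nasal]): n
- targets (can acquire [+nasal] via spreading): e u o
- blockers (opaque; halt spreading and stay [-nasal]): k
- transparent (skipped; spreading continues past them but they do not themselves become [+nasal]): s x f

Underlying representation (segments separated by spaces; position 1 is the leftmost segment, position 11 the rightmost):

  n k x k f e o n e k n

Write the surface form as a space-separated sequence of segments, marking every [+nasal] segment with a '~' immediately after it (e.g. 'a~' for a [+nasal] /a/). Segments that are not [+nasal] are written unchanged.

From /n/ at 1 leftward: word edge.
From /n/ at 8 leftward: 7 /o/ → [+nasal]; 6 /e/ → [+nasal]; 5 /f/ transparent; 4 /k/ blocks.
From /n/ at 11 leftward: 10 /k/ blocks.
Target with no active source: position 9 stays [-nasal].
[+nasal] positions on the surface: 1 6 7 8 11.

n~ k x k f e~ o~ n~ e k n~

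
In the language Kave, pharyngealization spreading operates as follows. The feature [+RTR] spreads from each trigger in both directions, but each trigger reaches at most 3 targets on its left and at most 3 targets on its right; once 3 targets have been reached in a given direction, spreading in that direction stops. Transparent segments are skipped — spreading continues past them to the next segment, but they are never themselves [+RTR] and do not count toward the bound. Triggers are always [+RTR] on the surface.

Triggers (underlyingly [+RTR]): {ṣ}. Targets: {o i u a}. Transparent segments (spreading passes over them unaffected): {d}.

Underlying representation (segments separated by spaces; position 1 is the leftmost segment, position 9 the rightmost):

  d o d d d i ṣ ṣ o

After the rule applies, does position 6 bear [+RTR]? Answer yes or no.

yes

From /ṣ/ at 7 rightward: 8 /ṣ/ is itself a trigger — this domain ends here.
From /ṣ/ at 7 leftward: 6 /i/ → [+RTR]; 5 /d/ transparent; 4 /d/ transparent; 3 /d/ transparent; 2 /o/ → [+RTR]; 1 /d/ transparent; word edge.
From /ṣ/ at 8 rightward: 9 /o/ → [+RTR]; word edge.
From /ṣ/ at 8 leftward: 7 /ṣ/ is itself a trigger — this domain ends here.
[+RTR] positions on the surface: 2 6 7 8 9.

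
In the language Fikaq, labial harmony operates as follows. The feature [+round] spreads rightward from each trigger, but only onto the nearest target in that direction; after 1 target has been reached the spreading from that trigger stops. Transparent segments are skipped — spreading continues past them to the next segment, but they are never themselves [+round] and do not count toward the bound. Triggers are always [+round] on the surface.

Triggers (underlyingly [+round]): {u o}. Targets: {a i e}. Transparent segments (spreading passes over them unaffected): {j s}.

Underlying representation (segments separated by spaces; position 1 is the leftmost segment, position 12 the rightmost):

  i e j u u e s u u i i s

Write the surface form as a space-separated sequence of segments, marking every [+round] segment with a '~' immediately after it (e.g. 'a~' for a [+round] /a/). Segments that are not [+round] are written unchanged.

From /u/ at 4 rightward: 5 /u/ is itself a trigger — this domain ends here.
From /u/ at 5 rightward: 6 /e/ → [+round]; bound reached.
From /u/ at 8 rightward: 9 /u/ is itself a trigger — this domain ends here.
From /u/ at 9 rightward: 10 /i/ → [+round]; bound reached.
Targets with no active source: positions 1 2 11 stay [-round].
[+round] positions on the surface: 4 5 6 8 9 10.

i e j u~ u~ e~ s u~ u~ i~ i s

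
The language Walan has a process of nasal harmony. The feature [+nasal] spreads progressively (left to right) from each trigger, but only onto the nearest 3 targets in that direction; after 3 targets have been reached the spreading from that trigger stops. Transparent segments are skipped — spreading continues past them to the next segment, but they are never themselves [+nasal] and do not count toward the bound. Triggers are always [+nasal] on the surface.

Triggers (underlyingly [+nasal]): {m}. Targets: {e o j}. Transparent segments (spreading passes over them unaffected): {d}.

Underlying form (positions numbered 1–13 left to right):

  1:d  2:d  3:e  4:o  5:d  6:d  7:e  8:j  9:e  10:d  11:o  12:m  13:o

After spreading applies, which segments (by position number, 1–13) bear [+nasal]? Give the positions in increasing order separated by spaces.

From /m/ at 12 rightward: 13 /o/ → [+nasal]; word edge.
Targets with no active source: positions 3 4 7 8 9 11 stay [-nasal].

12 13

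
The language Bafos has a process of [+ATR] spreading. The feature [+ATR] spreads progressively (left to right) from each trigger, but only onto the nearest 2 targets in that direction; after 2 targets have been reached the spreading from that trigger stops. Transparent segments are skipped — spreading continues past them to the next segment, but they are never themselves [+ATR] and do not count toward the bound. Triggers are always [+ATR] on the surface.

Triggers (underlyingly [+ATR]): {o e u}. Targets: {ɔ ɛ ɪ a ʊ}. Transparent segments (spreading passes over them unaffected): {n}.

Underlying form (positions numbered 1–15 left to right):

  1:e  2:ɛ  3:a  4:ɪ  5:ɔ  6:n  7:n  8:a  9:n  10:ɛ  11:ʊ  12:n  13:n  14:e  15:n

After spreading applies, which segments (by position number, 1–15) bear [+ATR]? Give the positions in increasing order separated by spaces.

1 2 3 14

From /e/ at 1 rightward: 2 /ɛ/ → [+ATR]; 3 /a/ → [+ATR]; bound reached.
From /e/ at 14 rightward: 15 /n/ transparent; word edge.
Targets with no active source: positions 4 5 8 10 11 stay [-ATR].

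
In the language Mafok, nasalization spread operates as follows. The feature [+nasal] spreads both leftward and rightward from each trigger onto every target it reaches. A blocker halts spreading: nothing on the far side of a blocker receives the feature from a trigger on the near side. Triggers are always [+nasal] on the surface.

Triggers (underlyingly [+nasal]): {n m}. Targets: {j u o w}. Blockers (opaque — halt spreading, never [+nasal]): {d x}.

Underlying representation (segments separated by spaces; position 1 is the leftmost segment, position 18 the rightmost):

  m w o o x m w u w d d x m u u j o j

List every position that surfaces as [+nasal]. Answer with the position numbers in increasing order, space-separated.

1 2 3 4 6 7 8 9 13 14 15 16 17 18

From /m/ at 1 rightward: 2 /w/ → [+nasal]; 3 /o/ → [+nasal]; 4 /o/ → [+nasal]; 5 /x/ blocks.
From /m/ at 1 leftward: word edge.
From /m/ at 6 rightward: 7 /w/ → [+nasal]; 8 /u/ → [+nasal]; 9 /w/ → [+nasal]; 10 /d/ blocks.
From /m/ at 6 leftward: 5 /x/ blocks.
From /m/ at 13 rightward: 14 /u/ → [+nasal]; 15 /u/ → [+nasal]; 16 /j/ → [+nasal]; 17 /o/ → [+nasal]; 18 /j/ → [+nasal]; word edge.
From /m/ at 13 leftward: 12 /x/ blocks.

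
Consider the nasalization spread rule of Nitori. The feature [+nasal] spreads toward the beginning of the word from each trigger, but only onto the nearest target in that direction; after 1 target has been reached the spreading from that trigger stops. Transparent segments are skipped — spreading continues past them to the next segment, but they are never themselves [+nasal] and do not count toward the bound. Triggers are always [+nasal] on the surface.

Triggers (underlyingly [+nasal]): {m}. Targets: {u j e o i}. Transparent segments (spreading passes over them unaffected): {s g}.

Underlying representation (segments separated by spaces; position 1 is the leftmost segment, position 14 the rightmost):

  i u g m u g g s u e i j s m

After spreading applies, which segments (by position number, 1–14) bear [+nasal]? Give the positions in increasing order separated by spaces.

From /m/ at 4 leftward: 3 /g/ transparent; 2 /u/ → [+nasal]; bound reached.
From /m/ at 14 leftward: 13 /s/ transparent; 12 /j/ → [+nasal]; bound reached.
Targets with no active source: positions 1 5 9 10 11 stay [-nasal].

2 4 12 14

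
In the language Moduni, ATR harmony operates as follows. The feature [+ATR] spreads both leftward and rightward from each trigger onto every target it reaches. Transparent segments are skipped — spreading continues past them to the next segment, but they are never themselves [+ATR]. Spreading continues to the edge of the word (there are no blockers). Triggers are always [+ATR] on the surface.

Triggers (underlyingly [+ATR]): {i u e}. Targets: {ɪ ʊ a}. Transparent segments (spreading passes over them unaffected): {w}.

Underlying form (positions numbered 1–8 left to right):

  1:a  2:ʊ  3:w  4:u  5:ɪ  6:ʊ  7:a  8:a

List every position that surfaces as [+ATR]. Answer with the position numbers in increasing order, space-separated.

From /u/ at 4 rightward: 5 /ɪ/ → [+ATR]; 6 /ʊ/ → [+ATR]; 7 /a/ → [+ATR]; 8 /a/ → [+ATR]; word edge.
From /u/ at 4 leftward: 3 /w/ transparent; 2 /ʊ/ → [+ATR]; 1 /a/ → [+ATR]; word edge.

1 2 4 5 6 7 8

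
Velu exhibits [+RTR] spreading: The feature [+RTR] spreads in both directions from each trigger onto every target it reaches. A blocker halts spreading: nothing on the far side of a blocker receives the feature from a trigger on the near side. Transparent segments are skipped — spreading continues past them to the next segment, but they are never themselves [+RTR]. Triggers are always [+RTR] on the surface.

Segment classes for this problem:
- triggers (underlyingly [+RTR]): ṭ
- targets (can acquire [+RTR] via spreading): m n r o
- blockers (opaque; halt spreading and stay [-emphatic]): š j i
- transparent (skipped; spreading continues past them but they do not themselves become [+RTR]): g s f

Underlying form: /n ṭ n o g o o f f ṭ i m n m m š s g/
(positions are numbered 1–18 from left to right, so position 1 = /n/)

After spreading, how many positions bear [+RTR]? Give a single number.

7

From /ṭ/ at 2 rightward: 3 /n/ → [+RTR]; 4 /o/ → [+RTR]; 5 /g/ transparent; 6 /o/ → [+RTR]; 7 /o/ → [+RTR]; 8 /f/ transparent; 9 /f/ transparent; 10 /ṭ/ is itself a trigger — this domain ends here.
From /ṭ/ at 2 leftward: 1 /n/ → [+RTR]; word edge.
From /ṭ/ at 10 rightward: 11 /i/ blocks.
From /ṭ/ at 10 leftward: 9 /f/ transparent; 8 /f/ transparent; 7 /o/ → [+RTR]; 6 /o/ → [+RTR]; 5 /g/ transparent; 4 /o/ → [+RTR]; 3 /n/ → [+RTR]; 2 /ṭ/ is itself a trigger — this domain ends here.
Targets with no active source: positions 12 13 14 15 stay [-emphatic].
[+RTR] positions on the surface: 1 2 3 4 6 7 10.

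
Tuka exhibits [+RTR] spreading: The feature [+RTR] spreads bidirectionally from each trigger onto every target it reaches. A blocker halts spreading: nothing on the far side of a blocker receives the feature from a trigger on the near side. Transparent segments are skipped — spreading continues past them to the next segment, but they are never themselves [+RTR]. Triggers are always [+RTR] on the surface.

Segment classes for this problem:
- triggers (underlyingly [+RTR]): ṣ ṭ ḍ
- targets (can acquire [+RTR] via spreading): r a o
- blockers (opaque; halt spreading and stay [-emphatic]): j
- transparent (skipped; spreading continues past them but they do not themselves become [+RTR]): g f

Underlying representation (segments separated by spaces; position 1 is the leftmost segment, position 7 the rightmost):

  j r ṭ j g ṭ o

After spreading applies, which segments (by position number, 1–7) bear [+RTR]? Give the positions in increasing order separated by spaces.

From /ṭ/ at 3 rightward: 4 /j/ blocks.
From /ṭ/ at 3 leftward: 2 /r/ → [+RTR]; 1 /j/ blocks.
From /ṭ/ at 6 rightward: 7 /o/ → [+RTR]; word edge.
From /ṭ/ at 6 leftward: 5 /g/ transparent; 4 /j/ blocks.

2 3 6 7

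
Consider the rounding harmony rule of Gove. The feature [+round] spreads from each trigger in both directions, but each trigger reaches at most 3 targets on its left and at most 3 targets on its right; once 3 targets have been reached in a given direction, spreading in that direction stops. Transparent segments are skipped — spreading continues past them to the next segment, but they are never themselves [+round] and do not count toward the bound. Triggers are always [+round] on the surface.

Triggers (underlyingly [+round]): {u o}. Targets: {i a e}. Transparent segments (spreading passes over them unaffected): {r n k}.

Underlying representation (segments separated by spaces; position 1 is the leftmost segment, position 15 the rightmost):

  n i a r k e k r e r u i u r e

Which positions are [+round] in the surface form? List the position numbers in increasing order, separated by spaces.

From /u/ at 11 rightward: 12 /i/ → [+round]; 13 /u/ is itself a trigger — this domain ends here.
From /u/ at 11 leftward: 10 /r/ transparent; 9 /e/ → [+round]; 8 /r/ transparent; 7 /k/ transparent; 6 /e/ → [+round]; 5 /k/ transparent; 4 /r/ transparent; 3 /a/ → [+round]; bound reached.
From /u/ at 13 rightward: 14 /r/ transparent; 15 /e/ → [+round]; word edge.
From /u/ at 13 leftward: 12 /i/ → [+round]; 11 /u/ is itself a trigger — this domain ends here.
Target with no active source: position 2 stays [-round].

3 6 9 11 12 13 15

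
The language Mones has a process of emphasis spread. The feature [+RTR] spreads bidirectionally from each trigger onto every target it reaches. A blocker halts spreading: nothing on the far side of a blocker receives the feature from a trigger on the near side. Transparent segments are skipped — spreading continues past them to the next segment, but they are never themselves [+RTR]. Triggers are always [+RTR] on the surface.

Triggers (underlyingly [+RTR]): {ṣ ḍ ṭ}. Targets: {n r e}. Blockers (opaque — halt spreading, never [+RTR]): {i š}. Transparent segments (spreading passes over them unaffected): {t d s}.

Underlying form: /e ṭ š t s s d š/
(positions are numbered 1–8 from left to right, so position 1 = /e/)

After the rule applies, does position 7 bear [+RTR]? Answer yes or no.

From /ṭ/ at 2 rightward: 3 /š/ blocks.
From /ṭ/ at 2 leftward: 1 /e/ → [+RTR]; word edge.
[+RTR] positions on the surface: 1 2.

no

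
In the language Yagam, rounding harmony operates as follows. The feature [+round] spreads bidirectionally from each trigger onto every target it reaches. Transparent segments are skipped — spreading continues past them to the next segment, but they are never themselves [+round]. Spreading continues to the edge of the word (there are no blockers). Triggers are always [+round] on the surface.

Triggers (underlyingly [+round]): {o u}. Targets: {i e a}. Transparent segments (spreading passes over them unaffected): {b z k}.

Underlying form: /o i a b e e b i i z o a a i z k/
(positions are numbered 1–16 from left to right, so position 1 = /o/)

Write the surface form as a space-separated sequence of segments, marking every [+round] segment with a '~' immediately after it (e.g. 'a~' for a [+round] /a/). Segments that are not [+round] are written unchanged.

o~ i~ a~ b e~ e~ b i~ i~ z o~ a~ a~ i~ z k

From /o/ at 1 rightward: 2 /i/ → [+round]; 3 /a/ → [+round]; 4 /b/ transparent; 5 /e/ → [+round]; 6 /e/ → [+round]; 7 /b/ transparent; 8 /i/ → [+round]; 9 /i/ → [+round]; 10 /z/ transparent; 11 /o/ is itself a trigger — this domain ends here.
From /o/ at 1 leftward: word edge.
From /o/ at 11 rightward: 12 /a/ → [+round]; 13 /a/ → [+round]; 14 /i/ → [+round]; 15 /z/ transparent; 16 /k/ transparent; word edge.
From /o/ at 11 leftward: 10 /z/ transparent; 9 /i/ → [+round]; 8 /i/ → [+round]; 7 /b/ transparent; 6 /e/ → [+round]; 5 /e/ → [+round]; 4 /b/ transparent; 3 /a/ → [+round]; 2 /i/ → [+round]; 1 /o/ is itself a trigger — this domain ends here.
[+round] positions on the surface: 1 2 3 5 6 8 9 11 12 13 14.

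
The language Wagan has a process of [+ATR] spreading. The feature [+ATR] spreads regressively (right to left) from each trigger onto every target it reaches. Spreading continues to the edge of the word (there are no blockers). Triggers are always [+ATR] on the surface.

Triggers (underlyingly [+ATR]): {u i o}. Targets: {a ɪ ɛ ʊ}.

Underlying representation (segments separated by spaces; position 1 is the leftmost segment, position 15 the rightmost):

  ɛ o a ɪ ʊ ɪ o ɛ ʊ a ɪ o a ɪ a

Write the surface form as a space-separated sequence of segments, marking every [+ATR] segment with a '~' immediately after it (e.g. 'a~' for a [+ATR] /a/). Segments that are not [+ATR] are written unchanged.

ɛ~ o~ a~ ɪ~ ʊ~ ɪ~ o~ ɛ~ ʊ~ a~ ɪ~ o~ a ɪ a

From /o/ at 2 leftward: 1 /ɛ/ → [+ATR]; word edge.
From /o/ at 7 leftward: 6 /ɪ/ → [+ATR]; 5 /ʊ/ → [+ATR]; 4 /ɪ/ → [+ATR]; 3 /a/ → [+ATR]; 2 /o/ is itself a trigger — this domain ends here.
From /o/ at 12 leftward: 11 /ɪ/ → [+ATR]; 10 /a/ → [+ATR]; 9 /ʊ/ → [+ATR]; 8 /ɛ/ → [+ATR]; 7 /o/ is itself a trigger — this domain ends here.
Targets with no active source: positions 13 14 15 stay [-ATR].
[+ATR] positions on the surface: 1 2 3 4 5 6 7 8 9 10 11 12.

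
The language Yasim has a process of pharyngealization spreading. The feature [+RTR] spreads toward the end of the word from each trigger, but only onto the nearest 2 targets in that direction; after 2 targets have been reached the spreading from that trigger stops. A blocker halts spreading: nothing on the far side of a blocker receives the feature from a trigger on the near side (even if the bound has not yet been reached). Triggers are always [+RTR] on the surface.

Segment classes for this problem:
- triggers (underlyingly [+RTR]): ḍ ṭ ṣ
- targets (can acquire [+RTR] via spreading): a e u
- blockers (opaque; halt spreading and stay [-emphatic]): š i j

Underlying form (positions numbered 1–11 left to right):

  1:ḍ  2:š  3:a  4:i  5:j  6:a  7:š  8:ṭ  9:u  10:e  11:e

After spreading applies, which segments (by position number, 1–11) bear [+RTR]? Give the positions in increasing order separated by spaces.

1 8 9 10

From /ḍ/ at 1 rightward: 2 /š/ blocks.
From /ṭ/ at 8 rightward: 9 /u/ → [+RTR]; 10 /e/ → [+RTR]; bound reached.
Targets with no active source: positions 3 6 11 stay [-emphatic].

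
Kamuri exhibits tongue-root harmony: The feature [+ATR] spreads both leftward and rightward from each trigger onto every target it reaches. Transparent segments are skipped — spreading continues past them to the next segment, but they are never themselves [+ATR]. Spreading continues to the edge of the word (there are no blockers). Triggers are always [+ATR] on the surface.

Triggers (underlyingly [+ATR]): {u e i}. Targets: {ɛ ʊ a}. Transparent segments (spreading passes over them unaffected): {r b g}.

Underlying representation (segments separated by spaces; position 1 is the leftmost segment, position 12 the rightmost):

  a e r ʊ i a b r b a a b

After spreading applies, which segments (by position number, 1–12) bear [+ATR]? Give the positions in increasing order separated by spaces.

1 2 4 5 6 10 11

From /e/ at 2 rightward: 3 /r/ transparent; 4 /ʊ/ → [+ATR]; 5 /i/ is itself a trigger — this domain ends here.
From /e/ at 2 leftward: 1 /a/ → [+ATR]; word edge.
From /i/ at 5 rightward: 6 /a/ → [+ATR]; 7 /b/ transparent; 8 /r/ transparent; 9 /b/ transparent; 10 /a/ → [+ATR]; 11 /a/ → [+ATR]; 12 /b/ transparent; word edge.
From /i/ at 5 leftward: 4 /ʊ/ → [+ATR]; 3 /r/ transparent; 2 /e/ is itself a trigger — this domain ends here.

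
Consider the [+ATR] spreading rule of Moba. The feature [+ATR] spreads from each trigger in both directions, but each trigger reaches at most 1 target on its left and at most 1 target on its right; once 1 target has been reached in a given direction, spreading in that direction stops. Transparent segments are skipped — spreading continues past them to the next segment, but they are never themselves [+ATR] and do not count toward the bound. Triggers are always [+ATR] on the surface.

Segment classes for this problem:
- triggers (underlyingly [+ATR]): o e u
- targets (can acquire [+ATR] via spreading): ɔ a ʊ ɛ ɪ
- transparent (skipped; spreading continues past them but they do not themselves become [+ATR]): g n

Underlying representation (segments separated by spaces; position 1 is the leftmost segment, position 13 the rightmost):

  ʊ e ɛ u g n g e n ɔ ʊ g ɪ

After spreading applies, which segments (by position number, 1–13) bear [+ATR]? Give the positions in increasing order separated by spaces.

1 2 3 4 8 10

From /e/ at 2 rightward: 3 /ɛ/ → [+ATR]; bound reached.
From /e/ at 2 leftward: 1 /ʊ/ → [+ATR]; bound reached.
From /u/ at 4 rightward: 5 /g/ transparent; 6 /n/ transparent; 7 /g/ transparent; 8 /e/ is itself a trigger — this domain ends here.
From /u/ at 4 leftward: 3 /ɛ/ → [+ATR]; bound reached.
From /e/ at 8 rightward: 9 /n/ transparent; 10 /ɔ/ → [+ATR]; bound reached.
From /e/ at 8 leftward: 7 /g/ transparent; 6 /n/ transparent; 5 /g/ transparent; 4 /u/ is itself a trigger — this domain ends here.
Targets with no active source: positions 11 13 stay [-ATR].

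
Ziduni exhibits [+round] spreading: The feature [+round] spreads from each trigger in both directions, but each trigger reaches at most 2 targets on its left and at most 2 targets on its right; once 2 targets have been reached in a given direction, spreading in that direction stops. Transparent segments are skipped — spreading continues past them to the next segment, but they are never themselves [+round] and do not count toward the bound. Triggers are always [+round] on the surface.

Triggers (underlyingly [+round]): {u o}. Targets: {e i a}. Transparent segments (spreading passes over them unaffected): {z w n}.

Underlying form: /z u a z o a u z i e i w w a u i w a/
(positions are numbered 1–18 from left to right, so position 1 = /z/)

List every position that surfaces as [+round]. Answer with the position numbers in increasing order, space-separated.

2 3 5 6 7 9 10 11 14 15 16 18

From /u/ at 2 rightward: 3 /a/ → [+round]; 4 /z/ transparent; 5 /o/ is itself a trigger — this domain ends here.
From /u/ at 2 leftward: 1 /z/ transparent; word edge.
From /o/ at 5 rightward: 6 /a/ → [+round]; 7 /u/ is itself a trigger — this domain ends here.
From /o/ at 5 leftward: 4 /z/ transparent; 3 /a/ → [+round]; 2 /u/ is itself a trigger — this domain ends here.
From /u/ at 7 rightward: 8 /z/ transparent; 9 /i/ → [+round]; 10 /e/ → [+round]; bound reached.
From /u/ at 7 leftward: 6 /a/ → [+round]; 5 /o/ is itself a trigger — this domain ends here.
From /u/ at 15 rightward: 16 /i/ → [+round]; 17 /w/ transparent; 18 /a/ → [+round]; bound reached.
From /u/ at 15 leftward: 14 /a/ → [+round]; 13 /w/ transparent; 12 /w/ transparent; 11 /i/ → [+round]; bound reached.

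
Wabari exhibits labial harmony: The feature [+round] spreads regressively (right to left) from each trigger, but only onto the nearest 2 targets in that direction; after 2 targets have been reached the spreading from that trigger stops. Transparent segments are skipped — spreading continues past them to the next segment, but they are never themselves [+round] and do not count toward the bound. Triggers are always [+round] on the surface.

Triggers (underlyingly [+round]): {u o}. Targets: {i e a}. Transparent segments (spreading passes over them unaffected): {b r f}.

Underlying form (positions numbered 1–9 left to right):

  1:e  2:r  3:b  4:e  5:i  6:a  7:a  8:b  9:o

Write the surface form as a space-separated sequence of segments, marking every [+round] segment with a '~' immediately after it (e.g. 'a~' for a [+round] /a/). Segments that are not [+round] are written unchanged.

e r b e i a~ a~ b o~

From /o/ at 9 leftward: 8 /b/ transparent; 7 /a/ → [+round]; 6 /a/ → [+round]; bound reached.
Targets with no active source: positions 1 4 5 stay [-round].
[+round] positions on the surface: 6 7 9.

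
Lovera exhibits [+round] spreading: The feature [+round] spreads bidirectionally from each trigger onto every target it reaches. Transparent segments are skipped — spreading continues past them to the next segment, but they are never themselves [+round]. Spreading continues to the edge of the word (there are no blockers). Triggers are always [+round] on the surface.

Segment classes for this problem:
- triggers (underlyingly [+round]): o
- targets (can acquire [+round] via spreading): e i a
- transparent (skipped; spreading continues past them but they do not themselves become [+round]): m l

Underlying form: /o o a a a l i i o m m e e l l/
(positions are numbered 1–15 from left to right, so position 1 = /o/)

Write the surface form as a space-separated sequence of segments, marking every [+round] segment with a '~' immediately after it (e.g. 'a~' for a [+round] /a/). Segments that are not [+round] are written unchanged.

From /o/ at 1 rightward: 2 /o/ is itself a trigger — this domain ends here.
From /o/ at 1 leftward: word edge.
From /o/ at 2 rightward: 3 /a/ → [+round]; 4 /a/ → [+round]; 5 /a/ → [+round]; 6 /l/ transparent; 7 /i/ → [+round]; 8 /i/ → [+round]; 9 /o/ is itself a trigger — this domain ends here.
From /o/ at 2 leftward: 1 /o/ is itself a trigger — this domain ends here.
From /o/ at 9 rightward: 10 /m/ transparent; 11 /m/ transparent; 12 /e/ → [+round]; 13 /e/ → [+round]; 14 /l/ transparent; 15 /l/ transparent; word edge.
From /o/ at 9 leftward: 8 /i/ → [+round]; 7 /i/ → [+round]; 6 /l/ transparent; 5 /a/ → [+round]; 4 /a/ → [+round]; 3 /a/ → [+round]; 2 /o/ is itself a trigger — this domain ends here.
[+round] positions on the surface: 1 2 3 4 5 7 8 9 12 13.

o~ o~ a~ a~ a~ l i~ i~ o~ m m e~ e~ l l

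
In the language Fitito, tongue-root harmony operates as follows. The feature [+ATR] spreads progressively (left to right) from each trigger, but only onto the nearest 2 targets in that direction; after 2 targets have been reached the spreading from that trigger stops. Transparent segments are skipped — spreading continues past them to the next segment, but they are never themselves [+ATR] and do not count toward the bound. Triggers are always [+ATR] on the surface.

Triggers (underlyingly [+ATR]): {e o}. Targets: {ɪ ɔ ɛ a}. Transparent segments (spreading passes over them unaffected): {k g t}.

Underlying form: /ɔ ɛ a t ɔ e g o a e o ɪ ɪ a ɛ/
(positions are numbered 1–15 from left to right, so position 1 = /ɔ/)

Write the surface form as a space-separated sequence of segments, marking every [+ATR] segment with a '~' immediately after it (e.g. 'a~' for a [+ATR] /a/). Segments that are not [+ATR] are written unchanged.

From /e/ at 6 rightward: 7 /g/ transparent; 8 /o/ is itself a trigger — this domain ends here.
From /o/ at 8 rightward: 9 /a/ → [+ATR]; 10 /e/ is itself a trigger — this domain ends here.
From /e/ at 10 rightward: 11 /o/ is itself a trigger — this domain ends here.
From /o/ at 11 rightward: 12 /ɪ/ → [+ATR]; 13 /ɪ/ → [+ATR]; bound reached.
Targets with no active source: positions 1 2 3 5 14 15 stay [-ATR].
[+ATR] positions on the surface: 6 8 9 10 11 12 13.

ɔ ɛ a t ɔ e~ g o~ a~ e~ o~ ɪ~ ɪ~ a ɛ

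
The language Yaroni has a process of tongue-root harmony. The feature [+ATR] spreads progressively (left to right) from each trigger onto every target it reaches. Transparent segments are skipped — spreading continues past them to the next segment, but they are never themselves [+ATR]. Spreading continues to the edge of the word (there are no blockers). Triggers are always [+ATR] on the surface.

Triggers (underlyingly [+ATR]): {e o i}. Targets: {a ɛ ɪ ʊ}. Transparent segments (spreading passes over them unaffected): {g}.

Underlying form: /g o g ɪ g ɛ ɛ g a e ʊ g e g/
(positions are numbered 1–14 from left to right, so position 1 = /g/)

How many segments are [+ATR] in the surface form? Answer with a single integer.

8

From /o/ at 2 rightward: 3 /g/ transparent; 4 /ɪ/ → [+ATR]; 5 /g/ transparent; 6 /ɛ/ → [+ATR]; 7 /ɛ/ → [+ATR]; 8 /g/ transparent; 9 /a/ → [+ATR]; 10 /e/ is itself a trigger — this domain ends here.
From /e/ at 10 rightward: 11 /ʊ/ → [+ATR]; 12 /g/ transparent; 13 /e/ is itself a trigger — this domain ends here.
From /e/ at 13 rightward: 14 /g/ transparent; word edge.
[+ATR] positions on the surface: 2 4 6 7 9 10 11 13.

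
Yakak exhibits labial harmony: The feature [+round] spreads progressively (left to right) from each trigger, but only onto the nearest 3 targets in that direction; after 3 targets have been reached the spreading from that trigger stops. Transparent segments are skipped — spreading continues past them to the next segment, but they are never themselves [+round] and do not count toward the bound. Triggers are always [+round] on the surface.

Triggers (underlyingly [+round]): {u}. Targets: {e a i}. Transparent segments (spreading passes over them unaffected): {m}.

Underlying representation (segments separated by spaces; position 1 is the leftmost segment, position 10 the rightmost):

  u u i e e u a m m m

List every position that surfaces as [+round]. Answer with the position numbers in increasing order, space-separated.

1 2 3 4 5 6 7

From /u/ at 1 rightward: 2 /u/ is itself a trigger — this domain ends here.
From /u/ at 2 rightward: 3 /i/ → [+round]; 4 /e/ → [+round]; 5 /e/ → [+round]; bound reached.
From /u/ at 6 rightward: 7 /a/ → [+round]; 8 /m/ transparent; 9 /m/ transparent; 10 /m/ transparent; word edge.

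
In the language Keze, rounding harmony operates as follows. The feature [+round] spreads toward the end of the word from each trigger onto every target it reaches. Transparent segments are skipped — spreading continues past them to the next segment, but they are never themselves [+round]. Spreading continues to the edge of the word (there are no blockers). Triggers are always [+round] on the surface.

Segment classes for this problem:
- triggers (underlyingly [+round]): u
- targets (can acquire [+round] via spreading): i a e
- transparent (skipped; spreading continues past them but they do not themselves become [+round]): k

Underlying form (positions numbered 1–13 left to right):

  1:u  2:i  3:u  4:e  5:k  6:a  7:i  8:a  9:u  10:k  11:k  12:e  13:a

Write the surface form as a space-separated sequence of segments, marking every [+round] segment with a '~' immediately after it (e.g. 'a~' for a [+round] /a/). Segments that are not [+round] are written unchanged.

u~ i~ u~ e~ k a~ i~ a~ u~ k k e~ a~

From /u/ at 1 rightward: 2 /i/ → [+round]; 3 /u/ is itself a trigger — this domain ends here.
From /u/ at 3 rightward: 4 /e/ → [+round]; 5 /k/ transparent; 6 /a/ → [+round]; 7 /i/ → [+round]; 8 /a/ → [+round]; 9 /u/ is itself a trigger — this domain ends here.
From /u/ at 9 rightward: 10 /k/ transparent; 11 /k/ transparent; 12 /e/ → [+round]; 13 /a/ → [+round]; word edge.
[+round] positions on the surface: 1 2 3 4 6 7 8 9 12 13.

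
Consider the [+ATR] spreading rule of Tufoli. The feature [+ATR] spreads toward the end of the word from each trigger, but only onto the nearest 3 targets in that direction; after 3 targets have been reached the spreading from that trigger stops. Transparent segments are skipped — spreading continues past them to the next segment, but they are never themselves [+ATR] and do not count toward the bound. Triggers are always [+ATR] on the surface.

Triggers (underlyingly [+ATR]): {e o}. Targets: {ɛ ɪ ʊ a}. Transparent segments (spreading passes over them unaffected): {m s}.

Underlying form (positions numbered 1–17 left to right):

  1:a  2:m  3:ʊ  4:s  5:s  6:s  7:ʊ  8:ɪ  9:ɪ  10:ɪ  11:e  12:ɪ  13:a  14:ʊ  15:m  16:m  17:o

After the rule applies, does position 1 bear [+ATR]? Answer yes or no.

From /e/ at 11 rightward: 12 /ɪ/ → [+ATR]; 13 /a/ → [+ATR]; 14 /ʊ/ → [+ATR]; bound reached.
From /o/ at 17 rightward: word edge.
Targets with no active source: positions 1 3 7 8 9 10 stay [-ATR].
[+ATR] positions on the surface: 11 12 13 14 17.

no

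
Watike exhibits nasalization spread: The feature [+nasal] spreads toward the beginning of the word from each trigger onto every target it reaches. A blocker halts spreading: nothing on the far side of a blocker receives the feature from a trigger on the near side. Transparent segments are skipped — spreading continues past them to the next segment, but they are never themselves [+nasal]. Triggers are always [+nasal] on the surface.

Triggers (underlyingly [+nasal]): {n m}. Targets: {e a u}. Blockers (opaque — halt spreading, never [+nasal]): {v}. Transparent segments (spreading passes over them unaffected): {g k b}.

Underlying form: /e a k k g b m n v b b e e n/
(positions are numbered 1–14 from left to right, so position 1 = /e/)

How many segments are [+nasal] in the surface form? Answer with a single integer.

From /m/ at 7 leftward: 6 /b/ transparent; 5 /g/ transparent; 4 /k/ transparent; 3 /k/ transparent; 2 /a/ → [+nasal]; 1 /e/ → [+nasal]; word edge.
From /n/ at 8 leftward: 7 /m/ is itself a trigger — this domain ends here.
From /n/ at 14 leftward: 13 /e/ → [+nasal]; 12 /e/ → [+nasal]; 11 /b/ transparent; 10 /b/ transparent; 9 /v/ blocks.
[+nasal] positions on the surface: 1 2 7 8 12 13 14.

7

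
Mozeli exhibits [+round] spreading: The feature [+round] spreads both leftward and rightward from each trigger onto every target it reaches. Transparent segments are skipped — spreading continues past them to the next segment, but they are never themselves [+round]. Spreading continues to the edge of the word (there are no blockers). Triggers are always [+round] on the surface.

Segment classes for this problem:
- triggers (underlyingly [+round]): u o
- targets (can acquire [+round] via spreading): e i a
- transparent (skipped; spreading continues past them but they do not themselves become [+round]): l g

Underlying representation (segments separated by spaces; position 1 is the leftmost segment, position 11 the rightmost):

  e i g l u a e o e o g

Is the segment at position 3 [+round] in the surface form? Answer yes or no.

no

From /u/ at 5 rightward: 6 /a/ → [+round]; 7 /e/ → [+round]; 8 /o/ is itself a trigger — this domain ends here.
From /u/ at 5 leftward: 4 /l/ transparent; 3 /g/ transparent; 2 /i/ → [+round]; 1 /e/ → [+round]; word edge.
From /o/ at 8 rightward: 9 /e/ → [+round]; 10 /o/ is itself a trigger — this domain ends here.
From /o/ at 8 leftward: 7 /e/ → [+round]; 6 /a/ → [+round]; 5 /u/ is itself a trigger — this domain ends here.
From /o/ at 10 rightward: 11 /g/ transparent; word edge.
From /o/ at 10 leftward: 9 /e/ → [+round]; 8 /o/ is itself a trigger — this domain ends here.
[+round] positions on the surface: 1 2 5 6 7 8 9 10.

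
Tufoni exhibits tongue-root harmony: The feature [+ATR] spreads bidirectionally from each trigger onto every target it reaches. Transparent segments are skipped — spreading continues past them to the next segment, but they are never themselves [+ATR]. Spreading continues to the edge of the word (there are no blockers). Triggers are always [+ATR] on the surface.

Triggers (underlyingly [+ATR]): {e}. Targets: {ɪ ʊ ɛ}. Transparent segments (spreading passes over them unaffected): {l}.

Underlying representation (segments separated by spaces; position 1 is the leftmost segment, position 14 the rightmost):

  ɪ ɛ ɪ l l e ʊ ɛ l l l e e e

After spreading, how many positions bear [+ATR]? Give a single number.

From /e/ at 6 rightward: 7 /ʊ/ → [+ATR]; 8 /ɛ/ → [+ATR]; 9 /l/ transparent; 10 /l/ transparent; 11 /l/ transparent; 12 /e/ is itself a trigger — this domain ends here.
From /e/ at 6 leftward: 5 /l/ transparent; 4 /l/ transparent; 3 /ɪ/ → [+ATR]; 2 /ɛ/ → [+ATR]; 1 /ɪ/ → [+ATR]; word edge.
From /e/ at 12 rightward: 13 /e/ is itself a trigger — this domain ends here.
From /e/ at 12 leftward: 11 /l/ transparent; 10 /l/ transparent; 9 /l/ transparent; 8 /ɛ/ → [+ATR]; 7 /ʊ/ → [+ATR]; 6 /e/ is itself a trigger — this domain ends here.
From /e/ at 13 rightward: 14 /e/ is itself a trigger — this domain ends here.
From /e/ at 13 leftward: 12 /e/ is itself a trigger — this domain ends here.
From /e/ at 14 rightward: word edge.
From /e/ at 14 leftward: 13 /e/ is itself a trigger — this domain ends here.
[+ATR] positions on the surface: 1 2 3 6 7 8 12 13 14.

9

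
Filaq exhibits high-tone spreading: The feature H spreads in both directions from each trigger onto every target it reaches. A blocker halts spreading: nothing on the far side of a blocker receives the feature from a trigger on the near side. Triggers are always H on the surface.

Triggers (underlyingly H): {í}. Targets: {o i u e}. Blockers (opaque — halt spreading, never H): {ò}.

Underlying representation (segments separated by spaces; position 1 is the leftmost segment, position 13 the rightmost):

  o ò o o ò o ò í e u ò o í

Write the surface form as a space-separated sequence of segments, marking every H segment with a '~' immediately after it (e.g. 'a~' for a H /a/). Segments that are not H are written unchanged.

o ò o o ò o ò í~ e~ u~ ò o~ í~

From /í/ at 8 rightward: 9 /e/ → H; 10 /u/ → H; 11 /ò/ blocks.
From /í/ at 8 leftward: 7 /ò/ blocks.
From /í/ at 13 rightward: word edge.
From /í/ at 13 leftward: 12 /o/ → H; 11 /ò/ blocks.
Targets with no active source: positions 1 3 4 6 stay [-high tone].
H positions on the surface: 8 9 10 12 13.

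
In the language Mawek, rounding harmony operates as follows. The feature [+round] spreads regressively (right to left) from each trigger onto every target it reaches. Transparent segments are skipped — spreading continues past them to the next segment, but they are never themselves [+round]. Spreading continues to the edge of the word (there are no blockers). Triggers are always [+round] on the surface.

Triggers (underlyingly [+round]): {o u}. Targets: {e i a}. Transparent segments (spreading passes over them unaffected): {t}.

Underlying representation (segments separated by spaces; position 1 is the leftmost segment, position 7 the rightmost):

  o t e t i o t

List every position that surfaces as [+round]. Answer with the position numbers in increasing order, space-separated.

1 3 5 6

From /o/ at 1 leftward: word edge.
From /o/ at 6 leftward: 5 /i/ → [+round]; 4 /t/ transparent; 3 /e/ → [+round]; 2 /t/ transparent; 1 /o/ is itself a trigger — this domain ends here.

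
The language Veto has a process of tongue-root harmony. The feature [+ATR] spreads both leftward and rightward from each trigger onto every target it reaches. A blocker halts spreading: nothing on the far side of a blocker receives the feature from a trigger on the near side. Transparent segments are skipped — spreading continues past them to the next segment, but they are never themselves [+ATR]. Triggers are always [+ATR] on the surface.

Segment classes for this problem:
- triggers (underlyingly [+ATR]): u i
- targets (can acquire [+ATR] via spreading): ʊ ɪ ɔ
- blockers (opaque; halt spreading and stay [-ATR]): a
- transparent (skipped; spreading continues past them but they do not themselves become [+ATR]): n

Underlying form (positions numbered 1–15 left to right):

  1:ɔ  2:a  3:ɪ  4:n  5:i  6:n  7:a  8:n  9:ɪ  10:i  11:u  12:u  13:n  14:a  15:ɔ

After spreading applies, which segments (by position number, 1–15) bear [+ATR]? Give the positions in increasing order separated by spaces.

3 5 9 10 11 12

From /i/ at 5 rightward: 6 /n/ transparent; 7 /a/ blocks.
From /i/ at 5 leftward: 4 /n/ transparent; 3 /ɪ/ → [+ATR]; 2 /a/ blocks.
From /i/ at 10 rightward: 11 /u/ is itself a trigger — this domain ends here.
From /i/ at 10 leftward: 9 /ɪ/ → [+ATR]; 8 /n/ transparent; 7 /a/ blocks.
From /u/ at 11 rightward: 12 /u/ is itself a trigger — this domain ends here.
From /u/ at 11 leftward: 10 /i/ is itself a trigger — this domain ends here.
From /u/ at 12 rightward: 13 /n/ transparent; 14 /a/ blocks.
From /u/ at 12 leftward: 11 /u/ is itself a trigger — this domain ends here.
Targets with no active source: positions 1 15 stay [-ATR].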